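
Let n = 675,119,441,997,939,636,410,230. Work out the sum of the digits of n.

6+7+5+1+1+9+4+4+1+9+9+7+9+3+9+6+3+6+4+1+0+2+3+0 = 109

109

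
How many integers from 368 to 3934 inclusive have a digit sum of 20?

The integers in [368, 3934] that have a digit sum of 20: 389, 398, 479, 488, 497, 569, …, 3917, 3926.
192 qualify.

192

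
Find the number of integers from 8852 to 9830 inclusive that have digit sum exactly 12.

10

The integers in [8852, 9830] that have digit sum exactly 12: 9003, 9012, 9021, 9030, 9102, 9111, 9120, 9201, 9210, 9300.
10 qualify.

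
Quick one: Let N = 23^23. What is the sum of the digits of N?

146

23^23 = 20880467999847912034355032910567
Sum of its 32 digits: 146.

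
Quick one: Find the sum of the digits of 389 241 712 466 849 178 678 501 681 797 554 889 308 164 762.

231

3+8+9+2+4+1+7+1+2+4+6+6+8+4+9+1+7+8+6+7+8+5+0+1+6+8+1+7+9+7+5+5+4+8+8+9+3+0+8+1+6+4+7+6+2 = 231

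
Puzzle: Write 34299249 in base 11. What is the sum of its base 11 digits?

49

34299249 in base 11 is 183A7596.
Digit sum: 1+8+3+10+7+5+9+6 = 49.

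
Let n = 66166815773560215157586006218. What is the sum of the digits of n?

6+6+1+6+6+8+1+5+7+7+3+5+6+0+2+1+5+1+5+7+5+8+6+0+0+6+2+1+8 = 124

124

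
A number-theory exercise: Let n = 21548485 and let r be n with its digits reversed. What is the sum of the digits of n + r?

Reversal of 21548485 is 58484512; 21548485 + 58484512 = 80032997.
Digit sum of 80032997: 8+0+0+3+2+9+9+7 = 38.

38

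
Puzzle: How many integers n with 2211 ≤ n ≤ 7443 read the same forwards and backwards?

The integers in [2211, 7443] that read the same forwards and backwards: 2222, 2332, 2442, 2552, 2662, 2772, …, 7227, 7337.
52 qualify.

52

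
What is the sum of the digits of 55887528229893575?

5+5+8+8+7+5+2+8+2+2+9+8+9+3+5+7+5 = 98

98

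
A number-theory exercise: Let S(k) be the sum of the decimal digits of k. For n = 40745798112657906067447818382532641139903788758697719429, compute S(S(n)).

First digit sum: 282.
2+8+2 = 12.

12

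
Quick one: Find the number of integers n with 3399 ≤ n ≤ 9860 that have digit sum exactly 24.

The integers in [3399, 9860] that have digit sum exactly 24: 3399, 3489, 3498, 3579, 3588, 3597, …, 9843, 9852.
360 qualify.

360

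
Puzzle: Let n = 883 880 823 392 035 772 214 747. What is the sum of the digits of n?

111

8+8+3+8+8+0+8+2+3+3+9+2+0+3+5+7+7+2+2+1+4+7+4+7 = 111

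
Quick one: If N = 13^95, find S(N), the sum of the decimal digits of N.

13^95 = 6677570304223275239530701857387198617368963238937823093384979246595434602424434503635365231609489487257157
Sum of its 106 digits: 493.

493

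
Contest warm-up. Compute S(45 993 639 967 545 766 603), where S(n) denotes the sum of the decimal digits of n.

112

4+5+9+9+3+6+3+9+9+6+7+5+4+5+7+6+6+6+0+3 = 112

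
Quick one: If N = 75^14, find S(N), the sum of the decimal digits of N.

108

75^14 = 178179480135440826416015625
Sum of its 27 digits: 108.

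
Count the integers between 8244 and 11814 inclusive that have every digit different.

The integers in [8244, 11814] that have every digit different: 8245, 8246, 8247, 8249, 8250, 8251, …, 10986, 10987.
1208 qualify.

1208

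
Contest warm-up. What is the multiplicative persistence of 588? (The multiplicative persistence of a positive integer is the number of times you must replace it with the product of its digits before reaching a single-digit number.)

2

588 → 320 → 0 (2 steps)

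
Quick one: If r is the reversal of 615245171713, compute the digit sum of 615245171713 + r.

Reversal of 615245171713 is 317171542516; 615245171713 + 317171542516 = 932416714229.
Digit sum of 932416714229: 9+3+2+4+1+6+7+1+4+2+2+9 = 50.

50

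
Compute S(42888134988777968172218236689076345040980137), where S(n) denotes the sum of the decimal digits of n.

4+2+8+8+8+1+3+4+9+8+8+7+7+7+9+6+8+1+7+2+2+1+8+2+3+6+6+8+9+0+7+6+3+4+5+0+4+0+9+8+0+1+3+7 = 219

219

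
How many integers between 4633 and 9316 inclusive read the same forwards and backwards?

47

The integers in [4633, 9316] that read the same forwards and backwards: 4664, 4774, 4884, 4994, 5005, 5115, …, 9119, 9229.
47 qualify.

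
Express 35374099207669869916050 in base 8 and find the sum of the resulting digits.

96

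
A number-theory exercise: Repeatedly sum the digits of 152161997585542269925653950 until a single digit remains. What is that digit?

5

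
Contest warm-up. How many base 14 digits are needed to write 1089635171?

1089635171 in base 14 is A4A01519, which has 8 digits.

8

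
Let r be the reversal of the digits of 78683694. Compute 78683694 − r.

Reverse of 78683694 is 49638687.
78683694 − 49638687 = 29045007

29045007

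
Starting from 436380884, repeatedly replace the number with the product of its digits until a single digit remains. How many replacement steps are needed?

1

436380884 → 0 (1 step)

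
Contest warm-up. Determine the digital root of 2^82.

7

The digital root of n equals n mod 9 (or 9 when 9 | n), so we need 2^82 mod 9.
2^82 ≡ 7 (mod 9), so the digital root is 7.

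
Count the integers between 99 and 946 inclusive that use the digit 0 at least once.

166

The integers in [99, 946] that use the digit 0 at least once: 100, 101, 102, 103, 104, 105, …, 930, 940.
166 qualify.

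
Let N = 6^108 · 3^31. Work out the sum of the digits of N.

432

6^108 · 3^31 = 677788097082490059520801556083035291754404763694762049094562520750566496856819901473520502127460352
Sum of its 99 digits: 432.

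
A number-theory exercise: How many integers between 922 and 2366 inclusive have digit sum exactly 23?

26

The integers in [922, 2366] that have digit sum exactly 23: 959, 968, 977, 986, 995, 1499, …, 1985, 1994.
26 qualify.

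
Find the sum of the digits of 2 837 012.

23

2+8+3+7+0+1+2 = 23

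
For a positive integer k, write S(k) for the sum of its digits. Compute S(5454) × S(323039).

360

S(5454) = 5+4+5+4 = 18.
S(323039) = 3+2+3+0+3+9 = 20.
18 · 20 = 360.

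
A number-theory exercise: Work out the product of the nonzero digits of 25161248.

3840

2×5×1×6×1×2×4×8 = 3840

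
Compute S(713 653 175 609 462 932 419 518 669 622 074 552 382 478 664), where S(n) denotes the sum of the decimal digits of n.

209

7+1+3+6+5+3+1+7+5+6+0+9+4+6+2+9+3+2+4+1+9+5+1+8+6+6+9+6+2+2+0+7+4+5+5+2+3+8+2+4+7+8+6+6+4 = 209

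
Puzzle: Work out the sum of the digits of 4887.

27

4+8+8+7 = 27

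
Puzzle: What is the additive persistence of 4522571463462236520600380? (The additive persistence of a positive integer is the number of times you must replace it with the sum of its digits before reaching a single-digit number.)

4522571463462236520600380 → 86 → 14 → 5 (3 steps)

3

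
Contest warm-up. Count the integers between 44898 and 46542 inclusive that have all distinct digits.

528

The integers in [44898, 46542] that have all distinct digits: 45012, 45013, 45016, 45017, 45018, 45019, …, 46538, 46539.
528 qualify.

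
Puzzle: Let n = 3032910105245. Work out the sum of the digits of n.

3+0+3+2+9+1+0+1+0+5+2+4+5 = 35

35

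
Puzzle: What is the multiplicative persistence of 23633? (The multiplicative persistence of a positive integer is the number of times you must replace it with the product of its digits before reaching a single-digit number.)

3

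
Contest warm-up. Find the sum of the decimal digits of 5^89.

5^89 = 161558713389263217748322010169914619837072677910327911376953125
Sum of its 63 digits: 272.

272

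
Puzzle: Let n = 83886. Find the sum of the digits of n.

33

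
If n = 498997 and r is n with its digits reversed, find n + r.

1298891

Reverse of 498997 is 799894.
498997 + 799894 = 1298891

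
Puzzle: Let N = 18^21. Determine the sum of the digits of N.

135

18^21 = 229468251895129407139872768
Sum of its 27 digits: 135.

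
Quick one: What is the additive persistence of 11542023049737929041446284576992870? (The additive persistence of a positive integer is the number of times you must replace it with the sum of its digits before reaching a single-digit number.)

11542023049737929041446284576992870 → 154 → 10 → 1 (3 steps)

3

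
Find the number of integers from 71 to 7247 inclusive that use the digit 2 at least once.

2696

The integers in [71, 7247] that use the digit 2 at least once: 72, 82, 92, 102, 112, 120, …, 7246, 7247.
2696 qualify.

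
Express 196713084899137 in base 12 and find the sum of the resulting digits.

48

196713084899137 in base 12 is 1A090392152141.
Digit sum: 1+10+0+9+0+3+9+2+1+5+2+1+4+1 = 48.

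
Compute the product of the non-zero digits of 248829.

2×4×8×8×2×9 = 9216

9216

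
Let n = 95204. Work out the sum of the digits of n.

20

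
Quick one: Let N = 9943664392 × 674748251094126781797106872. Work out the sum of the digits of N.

174

9943664392 × 674748251094126781797106872 = 6709470157968943520489445371724901824
Sum of its 37 digits: 174.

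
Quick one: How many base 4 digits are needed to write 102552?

9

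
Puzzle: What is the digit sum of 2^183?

2^183 = 12259964326927110866866776217202473468949912977468817408
Sum of its 56 digits: 278.

278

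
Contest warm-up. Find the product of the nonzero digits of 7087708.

7×8×7×7×8 = 21952

21952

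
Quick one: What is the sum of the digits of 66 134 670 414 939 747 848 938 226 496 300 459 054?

6+6+1+3+4+6+7+0+4+1+4+9+3+9+7+4+7+8+4+8+9+3+8+2+2+6+4+9+6+3+0+0+4+5+9+0+5+4 = 180

180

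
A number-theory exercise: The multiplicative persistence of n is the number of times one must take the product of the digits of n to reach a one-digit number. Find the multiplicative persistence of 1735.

1735 → 105 → 0 (2 steps)

2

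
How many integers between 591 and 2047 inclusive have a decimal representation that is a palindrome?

52

The integers in [591, 2047] that have a decimal representation that is a palindrome: 595, 606, 616, 626, 636, 646, …, 1991, 2002.
52 qualify.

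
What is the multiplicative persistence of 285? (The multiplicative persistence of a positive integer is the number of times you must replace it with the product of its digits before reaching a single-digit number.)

2

285 → 80 → 0 (2 steps)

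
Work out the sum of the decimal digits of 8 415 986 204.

47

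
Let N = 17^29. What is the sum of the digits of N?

17^29 = 481968572106750915091411825223071697
Sum of its 36 digits: 152.

152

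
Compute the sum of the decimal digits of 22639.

2+2+6+3+9 = 22

22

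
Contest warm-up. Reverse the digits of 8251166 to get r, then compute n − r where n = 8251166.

Reverse of 8251166 is 6611528.
8251166 − 6611528 = 1639638

1639638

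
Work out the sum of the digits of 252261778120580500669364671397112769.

154

2+5+2+2+6+1+7+7+8+1+2+0+5+8+0+5+0+0+6+6+9+3+6+4+6+7+1+3+9+7+1+1+2+7+6+9 = 154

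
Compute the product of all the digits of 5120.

0

5×1×2×0 = 0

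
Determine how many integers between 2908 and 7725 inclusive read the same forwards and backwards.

48

The integers in [2908, 7725] that read the same forwards and backwards: 2992, 3003, 3113, 3223, 3333, 3443, …, 7557, 7667.
48 qualify.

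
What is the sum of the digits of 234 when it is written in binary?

5

234 in base 2 is 11101010.
Digit sum: 1+1+1+0+1+0+1+0 = 5.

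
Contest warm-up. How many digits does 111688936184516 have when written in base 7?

111688936184516 in base 7 is 32345154646311365, which has 17 digits.

17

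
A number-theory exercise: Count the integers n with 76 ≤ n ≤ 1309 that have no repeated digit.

The integers in [76, 1309] that have no repeated digit: 76, 78, 79, 80, 81, 82, …, 1308, 1309.
788 qualify.

788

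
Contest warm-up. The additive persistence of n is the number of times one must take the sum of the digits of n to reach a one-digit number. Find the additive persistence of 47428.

47428 → 25 → 7 (2 steps)

2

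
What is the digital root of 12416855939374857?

6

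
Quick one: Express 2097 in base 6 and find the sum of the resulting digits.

12

2097 in base 6 is 13413.
Digit sum: 1+3+4+1+3 = 12.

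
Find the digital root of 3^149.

9

The digital root of n equals n mod 9 (or 9 when 9 | n), so we need 3^149 mod 9.
3^149 ≡ 0 (mod 9), so the digital root is 9.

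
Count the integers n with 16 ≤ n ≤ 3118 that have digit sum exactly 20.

138

The integers in [16, 3118] that have digit sum exactly 20: 299, 389, 398, 479, 488, 497, …, 3089, 3098.
138 qualify.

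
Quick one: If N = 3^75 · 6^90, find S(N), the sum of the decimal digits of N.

3^75 · 6^90 = 6572137461937409452002528229366442301101113312924689645539487938909595334354233908736276087951587731832832
Sum of its 106 digits: 468.

468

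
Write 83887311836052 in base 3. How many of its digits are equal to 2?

10

83887311836052 in base 3 is 102000000112210222212212111100.
The digit 2 appears 10 times.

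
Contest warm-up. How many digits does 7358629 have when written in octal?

8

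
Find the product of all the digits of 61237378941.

6×1×2×3×7×3×7×8×9×4×1 = 1524096

1524096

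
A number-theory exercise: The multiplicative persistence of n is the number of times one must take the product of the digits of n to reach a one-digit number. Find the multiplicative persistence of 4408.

1

4408 → 0 (1 step)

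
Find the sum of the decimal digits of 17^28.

17^28 = 28351092476867700887730107366063041
Sum of its 35 digits: 145.

145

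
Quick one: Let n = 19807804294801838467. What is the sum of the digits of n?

97

1+9+8+0+7+8+0+4+2+9+4+8+0+1+8+3+8+4+6+7 = 97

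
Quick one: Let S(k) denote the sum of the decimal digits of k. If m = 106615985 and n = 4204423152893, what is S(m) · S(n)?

S(106615985) = 1+0+6+6+1+5+9+8+5 = 41.
S(4204423152893) = 4+2+0+4+4+2+3+1+5+2+8+9+3 = 47.
41 · 47 = 1927.

1927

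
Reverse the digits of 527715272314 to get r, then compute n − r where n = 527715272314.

114442754589

Reverse of 527715272314 is 413272517725.
527715272314 − 413272517725 = 114442754589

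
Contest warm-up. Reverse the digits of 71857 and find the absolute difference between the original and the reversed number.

Reverse of 71857 is 75817.
|71857 − 75817| = 3960

3960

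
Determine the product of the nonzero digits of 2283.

2×2×8×3 = 96

96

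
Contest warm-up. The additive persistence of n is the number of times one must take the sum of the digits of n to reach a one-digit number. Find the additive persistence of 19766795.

19766795 → 50 → 5 (2 steps)

2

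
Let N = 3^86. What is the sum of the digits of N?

171

3^86 = 107752636643058178097424660240453423951129
Sum of its 42 digits: 171.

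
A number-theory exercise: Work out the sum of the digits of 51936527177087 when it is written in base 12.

51936527177087 in base 12 is 59A9791A4AA7B.
Digit sum: 5+9+10+9+7+9+1+10+4+10+10+7+11 = 102.

102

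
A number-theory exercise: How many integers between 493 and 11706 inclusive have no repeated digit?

5237

The integers in [493, 11706] that have no repeated digit: 493, 495, 496, 497, 498, 501, …, 10986, 10987.
5237 qualify.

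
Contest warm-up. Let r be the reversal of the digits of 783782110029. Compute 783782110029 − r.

-136229177358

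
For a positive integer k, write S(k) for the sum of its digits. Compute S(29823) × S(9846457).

1032

S(29823) = 2+9+8+2+3 = 24.
S(9846457) = 9+8+4+6+4+5+7 = 43.
24 · 43 = 1032.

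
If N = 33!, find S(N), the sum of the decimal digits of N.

33! = 8683317618811886495518194401280000000
Sum of its 37 digits: 144.

144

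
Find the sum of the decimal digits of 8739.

27

8+7+3+9 = 27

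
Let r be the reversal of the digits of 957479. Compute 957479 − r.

-17280

Reverse of 957479 is 974759.
957479 − 974759 = -17280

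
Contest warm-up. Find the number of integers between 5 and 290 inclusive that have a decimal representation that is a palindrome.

33

The integers in [5, 290] that have a decimal representation that is a palindrome: 5, 6, 7, 8, 9, 11, …, 272, 282.
33 qualify.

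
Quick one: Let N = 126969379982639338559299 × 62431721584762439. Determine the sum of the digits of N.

194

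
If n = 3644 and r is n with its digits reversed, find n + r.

Reverse of 3644 is 4463.
3644 + 4463 = 8107

8107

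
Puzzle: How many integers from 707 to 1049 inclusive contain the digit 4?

70

The integers in [707, 1049] that contain the digit 4: 714, 724, 734, 740, 741, 742, …, 1048, 1049.
70 qualify.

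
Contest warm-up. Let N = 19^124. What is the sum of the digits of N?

703

19^124 = 367660114530800906465873503171504260443180707390998636651853943725368146367053922960204927445090292119794149642633720479449351258596632418488345388115789415921
Sum of its 159 digits: 703.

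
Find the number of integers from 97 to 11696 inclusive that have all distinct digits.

5522

The integers in [97, 11696] that have all distinct digits: 97, 98, 102, 103, 104, 105, …, 10986, 10987.
5522 qualify.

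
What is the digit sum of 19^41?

19^41 = 26847115986241183138017674520015691090350184323352819
Sum of its 53 digits: 208.

208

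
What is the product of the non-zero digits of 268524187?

2×6×8×5×2×4×1×8×7 = 215040

215040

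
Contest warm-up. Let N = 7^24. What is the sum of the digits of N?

7^24 = 191581231380566414401
Sum of its 21 digits: 73.

73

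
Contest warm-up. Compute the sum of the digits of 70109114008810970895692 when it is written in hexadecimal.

70109114008810970895692 in base 16 is ED89F685901FC83554C.
Digit sum: 14+13+8+9+15+6+8+5+9+0+1+15+12+8+3+5+5+4+12 = 152.

152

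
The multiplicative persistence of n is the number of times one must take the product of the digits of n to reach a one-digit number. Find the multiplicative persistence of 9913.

9913 → 243 → 24 → 8 (3 steps)

3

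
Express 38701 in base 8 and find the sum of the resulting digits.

38701 in base 8 is 113455.
Digit sum: 1+1+3+4+5+5 = 19.

19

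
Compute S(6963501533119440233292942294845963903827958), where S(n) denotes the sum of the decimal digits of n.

6+9+6+3+5+0+1+5+3+3+1+1+9+4+4+0+2+3+3+2+9+2+9+4+2+2+9+4+8+4+5+9+6+3+9+0+3+8+2+7+9+5+8 = 197

197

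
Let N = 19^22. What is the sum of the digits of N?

19^22 = 13569980418174090907801371961
Sum of its 29 digits: 127.

127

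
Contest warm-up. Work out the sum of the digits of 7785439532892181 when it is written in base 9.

69

7785439532892181 in base 9 is 41727852233867031.
Digit sum: 4+1+7+2+7+8+5+2+2+3+3+8+6+7+0+3+1 = 69.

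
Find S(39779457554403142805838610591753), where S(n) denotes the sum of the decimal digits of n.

3+9+7+7+9+4+5+7+5+5+4+4+0+3+1+4+2+8+0+5+8+3+8+6+1+0+5+9+1+7+5+3 = 148

148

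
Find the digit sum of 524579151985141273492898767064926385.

182

5+2+4+5+7+9+1+5+1+9+8+5+1+4+1+2+7+3+4+9+2+8+9+8+7+6+7+0+6+4+9+2+6+3+8+5 = 182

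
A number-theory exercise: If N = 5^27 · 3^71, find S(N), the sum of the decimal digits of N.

261

5^27 · 3^71 = 55949885509757137327989309715163312852382659912109375
Sum of its 53 digits: 261.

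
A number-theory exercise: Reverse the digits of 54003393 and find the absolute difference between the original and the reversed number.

14673348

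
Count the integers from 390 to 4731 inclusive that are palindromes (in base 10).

The integers in [390, 4731] that are palindromes (in base 10): 393, 404, 414, 424, 434, 444, …, 4554, 4664.
98 qualify.

98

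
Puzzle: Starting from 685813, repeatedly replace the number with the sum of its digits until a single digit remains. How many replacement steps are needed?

2

685813 → 31 → 4 (2 steps)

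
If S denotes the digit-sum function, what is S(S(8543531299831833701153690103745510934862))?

12

First digit sum: 165.
1+6+5 = 12.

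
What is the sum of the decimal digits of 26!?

26! = 403291461126605635584000000
Sum of its 27 digits: 81.

81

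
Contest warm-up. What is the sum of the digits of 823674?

30

8+2+3+6+7+4 = 30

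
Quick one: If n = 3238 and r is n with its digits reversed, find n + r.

11561

Reverse of 3238 is 8323.
3238 + 8323 = 11561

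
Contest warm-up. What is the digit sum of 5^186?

568

5^186 = 10195788231247694572984834545713355555783069153232760230872869461671442569683572230035775198209169190022294060327112674713134765625
Sum of its 131 digits: 568.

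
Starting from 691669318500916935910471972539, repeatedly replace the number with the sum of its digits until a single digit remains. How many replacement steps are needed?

691669318500916935910471972539 → 144 → 9 (2 steps)

2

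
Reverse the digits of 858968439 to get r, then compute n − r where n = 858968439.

-75901419

Reverse of 858968439 is 934869858.
858968439 − 934869858 = -75901419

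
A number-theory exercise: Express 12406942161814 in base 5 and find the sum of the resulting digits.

12406942161814 in base 5 is 3111233404143134224.
Digit sum: 3+1+1+1+2+3+3+4+0+4+1+4+3+1+3+4+2+2+4 = 46.

46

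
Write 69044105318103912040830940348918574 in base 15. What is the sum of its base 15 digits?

214

69044105318103912040830940348918574 in base 15 is 5603953B090681AC7C7DB3DED401EE.
Digit sum: 5+6+0+3+9+5+3+11+0+9+0+6+8+1+10+12+7+12+7+13+11+3+13+14+13+4+0+1+14+14 = 214.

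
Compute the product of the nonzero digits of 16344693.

46656

1×6×3×4×4×6×9×3 = 46656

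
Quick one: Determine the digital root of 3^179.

9

The digital root of n equals n mod 9 (or 9 when 9 | n), so we need 3^179 mod 9.
3^179 ≡ 0 (mod 9), so the digital root is 9.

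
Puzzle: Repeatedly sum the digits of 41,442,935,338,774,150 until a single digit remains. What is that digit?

4+1+4+4+2+9+3+5+3+3+8+7+7+4+1+5+0 = 70
7+0 = 7

7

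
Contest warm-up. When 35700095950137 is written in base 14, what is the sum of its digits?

86

35700095950137 in base 14 is 8B5C72A92C53.
Digit sum: 8+11+5+12+7+2+10+9+2+12+5+3 = 86.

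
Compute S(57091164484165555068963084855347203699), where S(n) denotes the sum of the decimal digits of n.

181

5+7+0+9+1+1+6+4+4+8+4+1+6+5+5+5+5+0+6+8+9+6+3+0+8+4+8+5+5+3+4+7+2+0+3+6+9+9 = 181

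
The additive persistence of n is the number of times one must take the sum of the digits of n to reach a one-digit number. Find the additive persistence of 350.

1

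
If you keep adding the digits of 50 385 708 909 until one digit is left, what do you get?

5+0+3+8+5+7+0+8+9+0+9 = 54
5+4 = 9

9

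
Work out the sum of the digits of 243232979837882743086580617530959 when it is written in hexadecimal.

243232979837882743086580617530959 in base 16 is BFE08254161C4B6558225B94E4F.
Digit sum: 11+15+14+0+8+2+5+4+1+6+1+12+4+11+6+5+5+8+2+2+5+11+9+4+14+4+15 = 184.

184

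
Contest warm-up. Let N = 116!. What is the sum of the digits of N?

116! = 33931086844518982011982560935885732032396635556994207701963662088123265314176330336254535971207181169698868584991941607780111073928236261199604691797570505851011072000000000000000000000000000
Sum of its 191 digits: 729.

729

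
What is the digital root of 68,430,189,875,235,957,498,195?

6+8+4+3+0+1+8+9+8+7+5+2+3+5+9+5+7+4+9+8+1+9+5 = 126
1+2+6 = 9

9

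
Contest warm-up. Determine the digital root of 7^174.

1

The digital root of n equals n mod 9 (or 9 when 9 | n), so we need 7^174 mod 9.
7^174 ≡ 1 (mod 9), so the digital root is 1.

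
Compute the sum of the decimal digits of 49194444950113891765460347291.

130

4+9+1+9+4+4+4+4+9+5+0+1+1+3+8+9+1+7+6+5+4+6+0+3+4+7+2+9+1 = 130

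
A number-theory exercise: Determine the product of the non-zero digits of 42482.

512

4×2×4×8×2 = 512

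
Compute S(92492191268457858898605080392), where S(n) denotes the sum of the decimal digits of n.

9+2+4+9+2+1+9+1+2+6+8+4+5+7+8+5+8+8+9+8+6+0+5+0+8+0+3+9+2 = 148

148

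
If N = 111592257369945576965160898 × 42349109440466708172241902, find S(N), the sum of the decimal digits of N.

234

111592257369945576965160898 × 42349109440466708172241902 = 4725832720068552824215017154817877245350484807547996
Sum of its 52 digits: 234.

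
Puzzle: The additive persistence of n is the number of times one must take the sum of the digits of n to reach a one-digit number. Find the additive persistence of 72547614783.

2

72547614783 → 54 → 9 (2 steps)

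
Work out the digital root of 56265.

5+6+2+6+5 = 24
2+4 = 6

6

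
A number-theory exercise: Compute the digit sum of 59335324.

34

5+9+3+3+5+3+2+4 = 34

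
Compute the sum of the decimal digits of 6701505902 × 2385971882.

100

6701505902 × 2385971882 = 15989604649229047564
Sum of its 20 digits: 100.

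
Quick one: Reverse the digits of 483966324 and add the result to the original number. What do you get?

Reverse of 483966324 is 423669384.
483966324 + 423669384 = 907635708

907635708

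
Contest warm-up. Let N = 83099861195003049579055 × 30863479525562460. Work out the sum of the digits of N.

83099861195003049579055 × 30863479525562460 = 2564750864569059000923465276615110275300
Sum of its 40 digits: 156.

156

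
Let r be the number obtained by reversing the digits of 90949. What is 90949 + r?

185858

Reverse of 90949 is 94909.
90949 + 94909 = 185858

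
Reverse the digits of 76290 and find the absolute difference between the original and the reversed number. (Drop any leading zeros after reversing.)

Reverse of 76290 is 9267.
|76290 − 9267| = 67023

67023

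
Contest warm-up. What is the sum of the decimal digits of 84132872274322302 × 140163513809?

120

84132872274322302 × 140163513809 = 11792359004812807212493668318
Sum of its 29 digits: 120.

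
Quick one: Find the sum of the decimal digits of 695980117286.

6+9+5+9+8+0+1+1+7+2+8+6 = 62

62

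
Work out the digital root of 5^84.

The digital root of n equals n mod 9 (or 9 when 9 | n), so we need 5^84 mod 9.
5^84 ≡ 1 (mod 9), so the digital root is 1.

1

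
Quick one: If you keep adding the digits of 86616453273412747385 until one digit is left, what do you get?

2

8+6+6+1+6+4+5+3+2+7+3+4+1+2+7+4+7+3+8+5 = 92
9+2 = 11
1+1 = 2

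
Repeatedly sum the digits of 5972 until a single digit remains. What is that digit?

5

5+9+7+2 = 23
2+3 = 5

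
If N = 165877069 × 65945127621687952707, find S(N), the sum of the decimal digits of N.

165877069 × 65945127621687952707 = 10938784484716538427647775783
Sum of its 29 digits: 153.

153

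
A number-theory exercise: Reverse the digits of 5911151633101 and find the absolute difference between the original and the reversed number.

4897790121906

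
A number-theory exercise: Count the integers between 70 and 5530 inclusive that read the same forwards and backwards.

The integers in [70, 5530] that read the same forwards and backwards: 77, 88, 99, 101, 111, 121, …, 5335, 5445.
138 qualify.

138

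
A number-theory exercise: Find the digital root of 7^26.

The digital root of n equals n mod 9 (or 9 when 9 | n), so we need 7^26 mod 9.
7^26 ≡ 4 (mod 9), so the digital root is 4.

4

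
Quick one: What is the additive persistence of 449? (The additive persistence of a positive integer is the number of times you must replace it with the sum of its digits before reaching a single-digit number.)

449 → 17 → 8 (2 steps)

2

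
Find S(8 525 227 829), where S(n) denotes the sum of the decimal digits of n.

50

8+5+2+5+2+2+7+8+2+9 = 50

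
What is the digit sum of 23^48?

23^48 = 230640796319223839361986981083444028527480075343400946297318327681
Sum of its 66 digits: 289.

289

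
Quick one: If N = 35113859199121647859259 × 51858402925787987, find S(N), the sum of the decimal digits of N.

35113859199121647859259 × 51858402925787987 = 1820948658627437485344155183864248921633
Sum of its 40 digits: 187.

187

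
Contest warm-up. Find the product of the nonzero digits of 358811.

3×5×8×8×1×1 = 960

960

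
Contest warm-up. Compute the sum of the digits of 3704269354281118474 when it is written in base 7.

76

3704269354281118474 in base 7 is 6426525506106200366335.
Digit sum: 6+4+2+6+5+2+5+5+0+6+1+0+6+2+0+0+3+6+6+3+3+5 = 76.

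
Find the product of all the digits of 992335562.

9×9×2×3×3×5×5×6×2 = 437400

437400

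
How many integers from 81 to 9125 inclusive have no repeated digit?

The integers in [81, 9125] that have no repeated digit: 81, 82, 83, 84, 85, 86, …, 9124, 9125.
4764 qualify.

4764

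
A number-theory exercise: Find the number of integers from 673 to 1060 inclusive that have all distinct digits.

265

The integers in [673, 1060] that have all distinct digits: 673, 674, 675, 678, 679, 680, …, 1058, 1059.
265 qualify.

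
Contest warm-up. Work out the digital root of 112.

4

1+1+2 = 4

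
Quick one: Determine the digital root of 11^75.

The digital root of n equals n mod 9 (or 9 when 9 | n), so we need 11^75 mod 9.
11^75 ≡ 8 (mod 9), so the digital root is 8.

8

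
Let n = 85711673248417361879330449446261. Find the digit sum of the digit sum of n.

9

First digit sum: 144.
1+4+4 = 9.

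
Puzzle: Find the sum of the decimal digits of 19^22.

19^22 = 13569980418174090907801371961
Sum of its 29 digits: 127.

127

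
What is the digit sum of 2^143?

185

2^143 = 11150372599265311570767859136324180752990208
Sum of its 44 digits: 185.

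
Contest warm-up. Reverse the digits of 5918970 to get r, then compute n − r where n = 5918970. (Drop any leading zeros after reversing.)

5120775

Reverse of 5918970 is 798195.
5918970 − 798195 = 5120775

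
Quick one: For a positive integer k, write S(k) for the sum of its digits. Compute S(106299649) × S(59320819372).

2254

S(106299649) = 1+0+6+2+9+9+6+4+9 = 46.
S(59320819372) = 5+9+3+2+0+8+1+9+3+7+2 = 49.
46 · 49 = 2254.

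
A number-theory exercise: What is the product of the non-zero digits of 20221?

8

2×2×2×1 = 8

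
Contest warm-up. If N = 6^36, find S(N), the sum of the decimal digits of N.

126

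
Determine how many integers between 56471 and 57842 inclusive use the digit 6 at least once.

766

The integers in [56471, 57842] that use the digit 6 at least once: 56471, 56472, 56473, 56474, 56475, 56476, …, 57826, 57836.
766 qualify.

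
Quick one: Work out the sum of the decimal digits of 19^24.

163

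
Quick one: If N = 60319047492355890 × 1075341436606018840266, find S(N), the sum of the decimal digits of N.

60319047492355890 × 1075341436606018840266 = 64863571185136660982925331957934266740
Sum of its 38 digits: 180.

180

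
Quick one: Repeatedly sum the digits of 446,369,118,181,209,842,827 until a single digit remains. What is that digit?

4+4+6+3+6+9+1+1+8+1+8+1+2+0+9+8+4+2+8+2+7 = 94
9+4 = 13
1+3 = 4

4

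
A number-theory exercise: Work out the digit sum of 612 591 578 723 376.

72

6+1+2+5+9+1+5+7+8+7+2+3+3+7+6 = 72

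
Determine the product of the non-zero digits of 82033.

144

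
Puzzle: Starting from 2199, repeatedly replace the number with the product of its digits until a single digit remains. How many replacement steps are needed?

2199 → 162 → 12 → 2 (3 steps)

3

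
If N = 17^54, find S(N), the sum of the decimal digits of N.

17^54 = 2781261054089634417978685260068829533776361098661640987380359813729
Sum of its 67 digits: 325.

325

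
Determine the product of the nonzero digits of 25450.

200

2×5×4×5 = 200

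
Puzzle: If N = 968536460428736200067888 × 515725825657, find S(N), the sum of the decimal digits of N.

176

968536460428736200067888 × 515725825657 = 499499265733518284989056278252202416
Sum of its 36 digits: 176.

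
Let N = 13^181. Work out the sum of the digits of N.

895

13^181 = 4204813787002005665946042493195241318023045622777934424041106583174951654933274582089299909426107030258780017184494383349082382860732943391537421918758836088984232567650772649693545139488185671424259613
Sum of its 202 digits: 895.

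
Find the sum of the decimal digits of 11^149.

770

11^149 = 147065257797835450856679489975406774841743117356547907957433757668757846319908116868184570348461004055878166502291064937838601987844379505473968800080288091
Sum of its 156 digits: 770.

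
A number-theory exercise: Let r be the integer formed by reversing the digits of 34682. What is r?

Reversing 34682 gives 28643.

28643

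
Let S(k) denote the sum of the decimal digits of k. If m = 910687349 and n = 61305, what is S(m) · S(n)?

S(910687349) = 9+1+0+6+8+7+3+4+9 = 47.
S(61305) = 6+1+3+0+5 = 15.
47 · 15 = 705.

705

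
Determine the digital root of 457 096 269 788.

8

4+5+7+0+9+6+2+6+9+7+8+8 = 71
7+1 = 8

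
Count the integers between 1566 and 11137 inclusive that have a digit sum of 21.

594

The integers in [1566, 11137] that have a digit sum of 21: 1569, 1578, 1587, 1596, 1659, 1668, …, 10983, 10992.
594 qualify.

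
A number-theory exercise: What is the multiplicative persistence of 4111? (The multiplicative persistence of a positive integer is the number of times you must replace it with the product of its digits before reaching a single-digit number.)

4111 → 4 (1 step)

1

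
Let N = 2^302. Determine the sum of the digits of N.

409

2^302 = 8148143905337944345073782753637512644205873574663745002544561797417525199053346824733589504
Sum of its 91 digits: 409.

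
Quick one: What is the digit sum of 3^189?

405

3^189 = 1499398741586788200414239710724876101933611366003344657118522818557991334322919287339806483
Sum of its 91 digits: 405.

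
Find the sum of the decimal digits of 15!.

15! = 1307674368000
Sum of its 13 digits: 45.

45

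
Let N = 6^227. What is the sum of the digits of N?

6^227 = 436851505850945340851559725674695030888227197845314491054833868722538406671303015189933321587470593677458325131567082383046146645583972270391356401506689669733336990743879745536
Sum of its 177 digits: 819.

819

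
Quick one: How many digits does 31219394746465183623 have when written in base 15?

31219394746465183623 in base 15 is 4B463A6BDD1E24083, which has 17 digits.

17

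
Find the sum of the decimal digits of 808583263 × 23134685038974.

99

808583263 × 23134685038974 = 18706319117290879092162
Sum of its 23 digits: 99.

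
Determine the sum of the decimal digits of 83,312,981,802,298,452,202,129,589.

113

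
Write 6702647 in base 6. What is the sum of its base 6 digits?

6702647 in base 6 is 355354435.
Digit sum: 3+5+5+3+5+4+4+3+5 = 37.

37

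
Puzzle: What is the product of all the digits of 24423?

192

2×4×4×2×3 = 192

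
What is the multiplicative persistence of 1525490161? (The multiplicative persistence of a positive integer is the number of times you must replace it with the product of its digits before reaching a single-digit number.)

1

1525490161 → 0 (1 step)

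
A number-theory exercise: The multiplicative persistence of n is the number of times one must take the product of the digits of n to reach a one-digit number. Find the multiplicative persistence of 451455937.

451455937 → 378000 → 0 (2 steps)

2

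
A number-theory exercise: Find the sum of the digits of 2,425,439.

2+4+2+5+4+3+9 = 29

29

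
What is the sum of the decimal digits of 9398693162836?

73

9+3+9+8+6+9+3+1+6+2+8+3+6 = 73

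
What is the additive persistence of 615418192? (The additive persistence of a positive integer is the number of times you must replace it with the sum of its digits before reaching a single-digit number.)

615418192 → 37 → 10 → 1 (3 steps)

3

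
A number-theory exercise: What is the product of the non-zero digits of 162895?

4320

1×6×2×8×9×5 = 4320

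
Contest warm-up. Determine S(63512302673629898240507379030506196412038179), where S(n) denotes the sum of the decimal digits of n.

6+3+5+1+2+3+0+2+6+7+3+6+2+9+8+9+8+2+4+0+5+0+7+3+7+9+0+3+0+5+0+6+1+9+6+4+1+2+0+3+8+1+7+9 = 182

182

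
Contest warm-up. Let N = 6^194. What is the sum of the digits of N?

666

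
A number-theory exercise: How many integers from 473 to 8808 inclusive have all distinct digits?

4357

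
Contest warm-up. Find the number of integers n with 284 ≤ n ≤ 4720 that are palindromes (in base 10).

108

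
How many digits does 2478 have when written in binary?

2478 in base 2 is 100110101110, which has 12 digits.

12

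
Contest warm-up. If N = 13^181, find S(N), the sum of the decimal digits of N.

895

13^181 = 4204813787002005665946042493195241318023045622777934424041106583174951654933274582089299909426107030258780017184494383349082382860732943391537421918758836088984232567650772649693545139488185671424259613
Sum of its 202 digits: 895.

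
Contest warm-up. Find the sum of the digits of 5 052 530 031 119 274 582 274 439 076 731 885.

137

5+0+5+2+5+3+0+0+3+1+1+1+9+2+7+4+5+8+2+2+7+4+4+3+9+0+7+6+7+3+1+8+8+5 = 137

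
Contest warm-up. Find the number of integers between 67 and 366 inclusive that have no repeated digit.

219

The integers in [67, 366] that have no repeated digit: 67, 68, 69, 70, 71, 72, …, 364, 365.
219 qualify.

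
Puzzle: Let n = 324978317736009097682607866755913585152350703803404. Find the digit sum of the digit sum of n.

11

First digit sum: 227.
2+2+7 = 11.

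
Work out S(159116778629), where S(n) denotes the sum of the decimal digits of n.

62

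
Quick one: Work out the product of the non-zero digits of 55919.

2025

5×5×9×1×9 = 2025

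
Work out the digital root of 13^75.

1

The digital root of n equals n mod 9 (or 9 when 9 | n), so we need 13^75 mod 9.
13^75 ≡ 1 (mod 9), so the digital root is 1.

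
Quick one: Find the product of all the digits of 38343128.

13824

3×8×3×4×3×1×2×8 = 13824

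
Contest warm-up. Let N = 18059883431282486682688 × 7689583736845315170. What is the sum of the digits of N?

213

18059883431282486682688 × 7689583736845315170 = 138872985922511976649728976110567142776960
Sum of its 42 digits: 213.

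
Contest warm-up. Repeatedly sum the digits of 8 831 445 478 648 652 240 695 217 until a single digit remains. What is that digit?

2

8+8+3+1+4+4+5+4+7+8+6+4+8+6+5+2+2+4+0+6+9+5+2+1+7 = 119
1+1+9 = 11
1+1 = 2
(Equivalently, 8 831 445 478 648 652 240 695 217 mod 9 = 2.)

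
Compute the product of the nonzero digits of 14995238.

77760

1×4×9×9×5×2×3×8 = 77760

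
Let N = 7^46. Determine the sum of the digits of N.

7^46 = 749048330965186233494494102694564493649
Sum of its 39 digits: 187.

187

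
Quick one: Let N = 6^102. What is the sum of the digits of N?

6^102 = 23519470446002552619480849617690081539337173577026375375550590789301897093185536
Sum of its 80 digits: 360.

360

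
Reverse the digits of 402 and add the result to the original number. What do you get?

606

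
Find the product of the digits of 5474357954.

10584000

5×4×7×4×3×5×7×9×5×4 = 10584000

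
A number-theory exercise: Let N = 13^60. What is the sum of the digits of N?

13^60 = 6864377172744689378196133203444067624537070830997366604446306636401
Sum of its 67 digits: 298.

298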